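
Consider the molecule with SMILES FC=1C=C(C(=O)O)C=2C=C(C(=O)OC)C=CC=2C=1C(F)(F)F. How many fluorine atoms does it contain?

Scan the SMILES for F atoms (remember two-letter symbols like Cl and Br are single atoms).
Fluorine count: 4.

4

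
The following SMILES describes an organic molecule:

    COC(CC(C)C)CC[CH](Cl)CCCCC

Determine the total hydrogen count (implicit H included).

29

Walk through each heavy atom and fill implicit hydrogens from standard valence (C 4, N 3, O 2, S 2, halogen 1):
  atom 1: C, bond orders sum to 1 (valence 4) → 3 H
  atom 2: O, bond orders sum to 2 (valence 2) → 0 H
  atom 3: C, bond orders sum to 3 (valence 4) → 1 H
  atom 4: C, bond orders sum to 2 (valence 4) → 2 H
  atom 5: C, bond orders sum to 3 (valence 4) → 1 H
  atom 6: C, bond orders sum to 1 (valence 4) → 3 H
  atom 7: C, bond orders sum to 1 (valence 4) → 3 H
  atom 8: C, bond orders sum to 2 (valence 4) → 2 H
  atom 9: C, bond orders sum to 2 (valence 4) → 2 H
  atom 10: C with explicit H count 1
  atom 11: Cl (halogen, monovalent) → 0 H
  atom 12: C, bond orders sum to 2 (valence 4) → 2 H
  atom 13: C, bond orders sum to 2 (valence 4) → 2 H
  atom 14: C, bond orders sum to 2 (valence 4) → 2 H
  atom 15: C, bond orders sum to 2 (valence 4) → 2 H
  atom 16: C, bond orders sum to 1 (valence 4) → 3 H
Total hydrogens: 29.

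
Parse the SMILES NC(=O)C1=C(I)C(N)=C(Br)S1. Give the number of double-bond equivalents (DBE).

4

Molecular formula: C5H4BrIN2OS.
DoU = (2C + 2 + N − H − X) / 2, where X is the halogen count and O/S are ignored.
    = (2·5 + 2 + 2 − 4 − 2) / 2 = 8 / 2 = 4.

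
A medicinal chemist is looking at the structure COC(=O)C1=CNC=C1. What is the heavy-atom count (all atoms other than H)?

Every atom symbol written in the SMILES (organic subset) is one heavy atom; implicit H are not written.
Heavy atoms by element → C:6, N:1, O:2.
Total: 9.

9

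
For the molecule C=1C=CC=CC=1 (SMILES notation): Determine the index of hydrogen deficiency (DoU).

4

Molecular formula: C6H6.
DoU = (2C + 2 + N − H − X) / 2, where X is the halogen count and O/S are ignored.
    = (2·6 + 2 + 0 − 6 − 0) / 2 = 8 / 2 = 4.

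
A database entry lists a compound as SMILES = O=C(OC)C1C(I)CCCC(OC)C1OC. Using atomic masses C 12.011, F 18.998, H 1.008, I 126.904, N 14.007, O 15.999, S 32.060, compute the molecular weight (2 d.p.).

First, the molecular formula is C11H19IO4 (counting implicit H from valence).
  C: 11 × 12.011 = 132.121
  H: 19 × 1.008 = 19.152
  I: 1 × 126.904 = 126.904
  O: 4 × 15.999 = 63.996
Sum: 11×12.011 + 19×1.008 + 1×126.904 + 4×15.999 = 342.173 → 342.17 g/mol.

342.17 g/mol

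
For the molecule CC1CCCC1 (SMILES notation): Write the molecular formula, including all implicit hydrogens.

C6H12

Walk through each heavy atom and fill implicit hydrogens from standard valence (C 4, N 3, O 2, S 2, halogen 1):
  atom 1: C, bond orders sum to 1 (valence 4) → 3 H
  atom 2: C, bond orders sum to 3 (valence 4) → 1 H
  atom 3: C, bond orders sum to 2 (valence 4) → 2 H
  atom 4: C, bond orders sum to 2 (valence 4) → 2 H
  atom 5: C, bond orders sum to 2 (valence 4) → 2 H
  atom 6: C, bond orders sum to 2 (valence 4) → 2 H
Totals → C:6, H:12.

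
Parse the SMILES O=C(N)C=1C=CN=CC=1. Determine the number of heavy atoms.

Every atom symbol written in the SMILES (organic subset) is one heavy atom; implicit H are not written.
Heavy atoms by element → C:6, N:2, O:1.
Total: 9.

9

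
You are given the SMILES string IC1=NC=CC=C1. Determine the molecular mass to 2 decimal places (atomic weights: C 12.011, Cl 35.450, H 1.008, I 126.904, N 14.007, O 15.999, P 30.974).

205.00 g/mol

First, the molecular formula is C5H4IN (counting implicit H from valence).
  C: 5 × 12.011 = 60.055
  H: 4 × 1.008 = 4.032
  I: 1 × 126.904 = 126.904
  N: 1 × 14.007 = 14.007
Sum: 5×12.011 + 4×1.008 + 1×126.904 + 1×14.007 = 204.998 → 205.00 g/mol.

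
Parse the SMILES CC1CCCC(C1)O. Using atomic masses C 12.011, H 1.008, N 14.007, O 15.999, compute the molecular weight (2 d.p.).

First, the molecular formula is C7H14O (counting implicit H from valence).
  C: 7 × 12.011 = 84.077
  H: 14 × 1.008 = 14.112
  O: 1 × 15.999 = 15.999
Sum: 7×12.011 + 14×1.008 + 1×15.999 = 114.188 → 114.19 g/mol.

114.19 g/mol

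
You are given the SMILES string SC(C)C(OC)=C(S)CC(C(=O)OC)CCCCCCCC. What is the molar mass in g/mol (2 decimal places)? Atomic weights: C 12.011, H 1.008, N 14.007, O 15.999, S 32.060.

First, the molecular formula is C17H32O3S2 (counting implicit H from valence).
  C: 17 × 12.011 = 204.187
  H: 32 × 1.008 = 32.256
  O: 3 × 15.999 = 47.997
  S: 2 × 32.060 = 64.120
Sum: 17×12.011 + 32×1.008 + 3×15.999 + 2×32.060 = 348.560 → 348.56 g/mol.

348.56 g/mol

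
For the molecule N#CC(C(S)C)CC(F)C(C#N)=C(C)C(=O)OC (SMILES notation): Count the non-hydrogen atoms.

18

Every atom symbol written in the SMILES (organic subset) is one heavy atom; implicit H are not written.
Heavy atoms by element → C:12, F:1, N:2, O:2, S:1.
Total: 18.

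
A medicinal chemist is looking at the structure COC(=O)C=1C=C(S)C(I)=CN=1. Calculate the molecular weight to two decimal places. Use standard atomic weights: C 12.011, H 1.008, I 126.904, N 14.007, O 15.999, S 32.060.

295.09 g/mol

First, the molecular formula is C7H6INO2S (counting implicit H from valence).
  C: 7 × 12.011 = 84.077
  H: 6 × 1.008 = 6.048
  I: 1 × 126.904 = 126.904
  N: 1 × 14.007 = 14.007
  O: 2 × 15.999 = 31.998
  S: 1 × 32.060 = 32.060
Sum: 7×12.011 + 6×1.008 + 1×126.904 + 1×14.007 + 2×15.999 + 1×32.060 = 295.094 → 295.09 g/mol.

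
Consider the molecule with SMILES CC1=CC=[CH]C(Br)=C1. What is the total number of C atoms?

7

Count every carbon token in the SMILES (each C, including those in ring-closure positions and inside branches).
Carbon count: 7.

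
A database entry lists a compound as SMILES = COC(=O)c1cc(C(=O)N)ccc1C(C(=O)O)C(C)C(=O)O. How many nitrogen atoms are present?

Scan the SMILES for N atoms (remember two-letter symbols like Cl and Br are single atoms).
Nitrogen count: 1.

1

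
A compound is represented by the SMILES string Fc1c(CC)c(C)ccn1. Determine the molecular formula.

Walk through each heavy atom and fill implicit hydrogens from standard valence (C 4, N 3, O 2, S 2, halogen 1); for lowercase aromatic atoms, an aromatic c carries 1 H when it has two neighbours and 0 H with three, and aromatic n carries 0 H:
  atom 1: F (halogen, monovalent) → 0 H
  atom 2: aromatic c, 3 neighbours → 0 H
  atom 3: aromatic c, 3 neighbours → 0 H
  atom 4: C, bond orders sum to 2 (valence 4) → 2 H
  atom 5: C, bond orders sum to 1 (valence 4) → 3 H
  atom 6: aromatic c, 3 neighbours → 0 H
  atom 7: C, bond orders sum to 1 (valence 4) → 3 H
  atom 8: aromatic c, 2 neighbours → 1 H
  atom 9: aromatic c, 2 neighbours → 1 H
  atom 10: aromatic n, 2 neighbours → 0 H
Totals → C:8, H:10, F:1, N:1.
In Hill order: C8H10FN.

C8H10FN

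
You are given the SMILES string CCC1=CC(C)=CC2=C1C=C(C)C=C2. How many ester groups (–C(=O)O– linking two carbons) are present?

0

Scan the SMILES for the ester motif — none present.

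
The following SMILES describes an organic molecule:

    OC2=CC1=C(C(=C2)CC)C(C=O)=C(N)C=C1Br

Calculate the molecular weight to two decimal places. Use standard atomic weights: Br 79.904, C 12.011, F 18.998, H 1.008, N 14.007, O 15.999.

294.15 g/mol

First, the molecular formula is C13H12BrNO2 (counting implicit H from valence).
  Br: 1 × 79.904 = 79.904
  C: 13 × 12.011 = 156.143
  H: 12 × 1.008 = 12.096
  N: 1 × 14.007 = 14.007
  O: 2 × 15.999 = 31.998
Sum: 1×79.904 + 13×12.011 + 12×1.008 + 1×14.007 + 2×15.999 = 294.148 → 294.15 g/mol.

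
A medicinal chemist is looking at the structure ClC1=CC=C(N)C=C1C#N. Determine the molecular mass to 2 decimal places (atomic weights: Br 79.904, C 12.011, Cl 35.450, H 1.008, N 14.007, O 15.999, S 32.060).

152.58 g/mol

First, the molecular formula is C7H5ClN2 (counting implicit H from valence).
  C: 7 × 12.011 = 84.077
  Cl: 1 × 35.450 = 35.450
  H: 5 × 1.008 = 5.040
  N: 2 × 14.007 = 28.014
Sum: 7×12.011 + 1×35.450 + 5×1.008 + 2×14.007 = 152.581 → 152.58 g/mol.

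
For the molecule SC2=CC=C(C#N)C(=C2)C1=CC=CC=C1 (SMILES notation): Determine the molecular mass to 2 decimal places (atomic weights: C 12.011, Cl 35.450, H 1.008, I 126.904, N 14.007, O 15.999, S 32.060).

First, the molecular formula is C13H9NS (counting implicit H from valence).
  C: 13 × 12.011 = 156.143
  H: 9 × 1.008 = 9.072
  N: 1 × 14.007 = 14.007
  S: 1 × 32.060 = 32.060
Sum: 13×12.011 + 9×1.008 + 1×14.007 + 1×32.060 = 211.282 → 211.28 g/mol.

211.28 g/mol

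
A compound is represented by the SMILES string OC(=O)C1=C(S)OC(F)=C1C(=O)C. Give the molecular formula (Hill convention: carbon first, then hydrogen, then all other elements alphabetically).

Walk through each heavy atom and fill implicit hydrogens from standard valence (C 4, N 3, O 2, S 2, halogen 1):
  atom 1: O, bond orders sum to 1 (valence 2) → 1 H
  atom 2: C, bond orders sum to 4 (valence 4) → 0 H
  atom 3: O, bond orders sum to 2 (valence 2) → 0 H
  atom 4: C, bond orders sum to 4 (valence 4) → 0 H
  atom 5: C, bond orders sum to 4 (valence 4) → 0 H
  atom 6: S, bond orders sum to 1 (valence 2) → 1 H
  atom 7: O, bond orders sum to 2 (valence 2) → 0 H
  atom 8: C, bond orders sum to 4 (valence 4) → 0 H
  atom 9: F (halogen, monovalent) → 0 H
  atom 10: C, bond orders sum to 4 (valence 4) → 0 H
  atom 11: C, bond orders sum to 4 (valence 4) → 0 H
  atom 12: O, bond orders sum to 2 (valence 2) → 0 H
  atom 13: C, bond orders sum to 1 (valence 4) → 3 H
Totals → C:7, H:5, F:1, O:4, S:1.
In Hill order: C7H5FO4S.

C7H5FO4S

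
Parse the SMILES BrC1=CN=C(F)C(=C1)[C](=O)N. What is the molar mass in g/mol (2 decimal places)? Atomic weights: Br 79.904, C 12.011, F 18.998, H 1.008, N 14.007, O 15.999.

First, the molecular formula is C6H4BrFN2O (counting implicit H from valence).
  Br: 1 × 79.904 = 79.904
  C: 6 × 12.011 = 72.066
  F: 1 × 18.998 = 18.998
  H: 4 × 1.008 = 4.032
  N: 2 × 14.007 = 28.014
  O: 1 × 15.999 = 15.999
Sum: 1×79.904 + 6×12.011 + 1×18.998 + 4×1.008 + 2×14.007 + 1×15.999 = 219.013 → 219.01 g/mol.

219.01 g/mol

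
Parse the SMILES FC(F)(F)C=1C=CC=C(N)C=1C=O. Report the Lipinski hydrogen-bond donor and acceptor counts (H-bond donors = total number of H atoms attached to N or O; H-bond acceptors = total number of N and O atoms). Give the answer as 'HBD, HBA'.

Donors: find every N or O and count the H atoms it carries.
  atom 10 (N): bond orders sum to 1 → 2 H
  atom 13 (O): bond orders sum to 2 → 0 H
Lipinski HBD = 2.
Acceptors: N atoms = 1, O atoms = 1 → HBA = 2.

2, 2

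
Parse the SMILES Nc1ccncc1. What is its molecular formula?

Walk through each heavy atom and fill implicit hydrogens from standard valence (C 4, N 3, O 2, S 2, halogen 1); for lowercase aromatic atoms, an aromatic c carries 1 H when it has two neighbours and 0 H with three, and aromatic n carries 0 H:
  atom 1: N, bond orders sum to 1 (valence 3) → 2 H
  atom 2: aromatic c, 3 neighbours → 0 H
  atom 3: aromatic c, 2 neighbours → 1 H
  atom 4: aromatic c, 2 neighbours → 1 H
  atom 5: aromatic n, 2 neighbours → 0 H
  atom 6: aromatic c, 2 neighbours → 1 H
  atom 7: aromatic c, 2 neighbours → 1 H
Totals → C:5, H:6, N:2.
In Hill order: C5H6N2.

C5H6N2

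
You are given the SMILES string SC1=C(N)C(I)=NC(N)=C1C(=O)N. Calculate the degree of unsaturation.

5

Degree of unsaturation = (number of rings) + (number of π bonds).
Ring closures in the SMILES: 1.
π bonds: 4 double bonds (each 1 DoU) → 4 DoU from unsaturation.
Total DoU = 1 + 4 = 5.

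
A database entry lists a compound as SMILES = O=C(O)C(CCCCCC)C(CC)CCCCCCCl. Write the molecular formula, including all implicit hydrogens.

C17H33ClO2

Walk through each heavy atom and fill implicit hydrogens from standard valence (C 4, N 3, O 2, S 2, halogen 1):
  atom 1: O, bond orders sum to 2 (valence 2) → 0 H
  atom 2: C, bond orders sum to 4 (valence 4) → 0 H
  atom 3: O, bond orders sum to 1 (valence 2) → 1 H
  atom 4: C, bond orders sum to 3 (valence 4) → 1 H
  atom 5: C, bond orders sum to 2 (valence 4) → 2 H
  atom 6: C, bond orders sum to 2 (valence 4) → 2 H
  atom 7: C, bond orders sum to 2 (valence 4) → 2 H
  atom 8: C, bond orders sum to 2 (valence 4) → 2 H
  atom 9: C, bond orders sum to 2 (valence 4) → 2 H
  atom 10: C, bond orders sum to 1 (valence 4) → 3 H
  atom 11: C, bond orders sum to 3 (valence 4) → 1 H
  atom 12: C, bond orders sum to 2 (valence 4) → 2 H
  atom 13: C, bond orders sum to 1 (valence 4) → 3 H
  atom 14: C, bond orders sum to 2 (valence 4) → 2 H
  atom 15: C, bond orders sum to 2 (valence 4) → 2 H
  atom 16: C, bond orders sum to 2 (valence 4) → 2 H
  atom 17: C, bond orders sum to 2 (valence 4) → 2 H
  atom 18: C, bond orders sum to 2 (valence 4) → 2 H
  atom 19: C, bond orders sum to 2 (valence 4) → 2 H
  atom 20: Cl (halogen, monovalent) → 0 H
Totals → C:17, H:33, Cl:1, O:2.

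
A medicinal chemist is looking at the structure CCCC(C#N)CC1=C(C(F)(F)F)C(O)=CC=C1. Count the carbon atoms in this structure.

13

Count every carbon token in the SMILES (each C, including those in ring-closure positions and inside branches).
Carbon count: 13.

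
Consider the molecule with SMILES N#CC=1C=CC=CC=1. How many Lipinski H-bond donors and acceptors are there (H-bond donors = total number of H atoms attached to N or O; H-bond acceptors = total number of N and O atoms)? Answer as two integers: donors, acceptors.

0, 1

Donors: find every N or O and count the H atoms it carries.
  atom 1 (N): bond orders sum to 3 → 0 H
Lipinski HBD = 0.
Acceptors: N atoms = 1, O atoms = 0 → HBA = 1.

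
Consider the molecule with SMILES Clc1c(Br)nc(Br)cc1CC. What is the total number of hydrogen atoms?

6

Walk through each heavy atom and fill implicit hydrogens from standard valence (C 4, N 3, O 2, S 2, halogen 1); for lowercase aromatic atoms, an aromatic c carries 1 H when it has two neighbours and 0 H with three, and aromatic n carries 0 H:
  atom 1: Cl (halogen, monovalent) → 0 H
  atom 2: aromatic c, 3 neighbours → 0 H
  atom 3: aromatic c, 3 neighbours → 0 H
  atom 4: Br (halogen, monovalent) → 0 H
  atom 5: aromatic n, 2 neighbours → 0 H
  atom 6: aromatic c, 3 neighbours → 0 H
  atom 7: Br (halogen, monovalent) → 0 H
  atom 8: aromatic c, 2 neighbours → 1 H
  atom 9: aromatic c, 3 neighbours → 0 H
  atom 10: C, bond orders sum to 2 (valence 4) → 2 H
  atom 11: C, bond orders sum to 1 (valence 4) → 3 H
Total hydrogens: 6.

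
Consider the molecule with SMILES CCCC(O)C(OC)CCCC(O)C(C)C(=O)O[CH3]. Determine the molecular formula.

Walk through each heavy atom and fill implicit hydrogens from standard valence (C 4, N 3, O 2, S 2, halogen 1):
  atom 1: C, bond orders sum to 1 (valence 4) → 3 H
  atom 2: C, bond orders sum to 2 (valence 4) → 2 H
  atom 3: C, bond orders sum to 2 (valence 4) → 2 H
  atom 4: C, bond orders sum to 3 (valence 4) → 1 H
  atom 5: O, bond orders sum to 1 (valence 2) → 1 H
  atom 6: C, bond orders sum to 3 (valence 4) → 1 H
  atom 7: O, bond orders sum to 2 (valence 2) → 0 H
  atom 8: C, bond orders sum to 1 (valence 4) → 3 H
  atom 9: C, bond orders sum to 2 (valence 4) → 2 H
  atom 10: C, bond orders sum to 2 (valence 4) → 2 H
  atom 11: C, bond orders sum to 2 (valence 4) → 2 H
  atom 12: C, bond orders sum to 3 (valence 4) → 1 H
  atom 13: O, bond orders sum to 1 (valence 2) → 1 H
  atom 14: C, bond orders sum to 3 (valence 4) → 1 H
  atom 15: C, bond orders sum to 1 (valence 4) → 3 H
  atom 16: C, bond orders sum to 4 (valence 4) → 0 H
  atom 17: O, bond orders sum to 2 (valence 2) → 0 H
  atom 18: O, bond orders sum to 2 (valence 2) → 0 H
  atom 19: C with explicit H count 3
Totals → C:14, H:28, O:5.

C14H28O5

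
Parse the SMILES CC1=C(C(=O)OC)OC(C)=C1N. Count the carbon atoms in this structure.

8

Count every carbon token in the SMILES (each C, including those in ring-closure positions and inside branches).
Carbon count: 8.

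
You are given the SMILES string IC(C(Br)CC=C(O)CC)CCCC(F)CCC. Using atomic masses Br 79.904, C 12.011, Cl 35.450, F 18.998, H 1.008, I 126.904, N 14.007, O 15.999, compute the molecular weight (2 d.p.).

First, the molecular formula is C14H25BrFIO (counting implicit H from valence).
  Br: 1 × 79.904 = 79.904
  C: 14 × 12.011 = 168.154
  F: 1 × 18.998 = 18.998
  H: 25 × 1.008 = 25.200
  I: 1 × 126.904 = 126.904
  O: 1 × 15.999 = 15.999
Sum: 1×79.904 + 14×12.011 + 1×18.998 + 25×1.008 + 1×126.904 + 1×15.999 = 435.159 → 435.16 g/mol.

435.16 g/mol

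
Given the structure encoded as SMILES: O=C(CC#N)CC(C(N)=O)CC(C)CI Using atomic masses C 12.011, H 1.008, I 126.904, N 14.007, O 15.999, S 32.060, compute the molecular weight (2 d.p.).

First, the molecular formula is C10H15IN2O2 (counting implicit H from valence).
  C: 10 × 12.011 = 120.110
  H: 15 × 1.008 = 15.120
  I: 1 × 126.904 = 126.904
  N: 2 × 14.007 = 28.014
  O: 2 × 15.999 = 31.998
Sum: 10×12.011 + 15×1.008 + 1×126.904 + 2×14.007 + 2×15.999 = 322.146 → 322.15 g/mol.

322.15 g/mol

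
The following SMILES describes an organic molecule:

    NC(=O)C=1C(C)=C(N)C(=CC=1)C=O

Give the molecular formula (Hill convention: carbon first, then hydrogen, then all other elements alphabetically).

C9H10N2O2

Walk through each heavy atom and fill implicit hydrogens from standard valence (C 4, N 3, O 2, S 2, halogen 1):
  atom 1: N, bond orders sum to 1 (valence 3) → 2 H
  atom 2: C, bond orders sum to 4 (valence 4) → 0 H
  atom 3: O, bond orders sum to 2 (valence 2) → 0 H
  atom 4: C, bond orders sum to 4 (valence 4) → 0 H
  atom 5: C, bond orders sum to 4 (valence 4) → 0 H
  atom 6: C, bond orders sum to 1 (valence 4) → 3 H
  atom 7: C, bond orders sum to 4 (valence 4) → 0 H
  atom 8: N, bond orders sum to 1 (valence 3) → 2 H
  atom 9: C, bond orders sum to 4 (valence 4) → 0 H
  atom 10: C, bond orders sum to 3 (valence 4) → 1 H
  atom 11: C, bond orders sum to 3 (valence 4) → 1 H
  atom 12: C, bond orders sum to 3 (valence 4) → 1 H
  atom 13: O, bond orders sum to 2 (valence 2) → 0 H
Totals → C:9, H:10, N:2, O:2.
In Hill order: C9H10N2O2.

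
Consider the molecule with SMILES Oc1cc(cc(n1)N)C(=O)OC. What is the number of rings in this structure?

1

In SMILES, each pair of matching ring-closure digits denotes one ring-closing bond; the number of such bonds equals the number of independent rings.
Ring-closure bonds here: 1.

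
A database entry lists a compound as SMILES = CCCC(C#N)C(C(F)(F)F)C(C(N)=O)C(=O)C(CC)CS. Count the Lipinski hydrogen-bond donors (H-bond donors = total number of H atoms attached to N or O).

Donors: find every N or O and count the H atoms it carries.
  atom 6 (N): bond orders sum to 3 → 0 H
  atom 14 (N): bond orders sum to 1 → 2 H
  atom 15 (O): bond orders sum to 2 → 0 H
  atom 17 (O): bond orders sum to 2 → 0 H
Lipinski HBD = 2.

2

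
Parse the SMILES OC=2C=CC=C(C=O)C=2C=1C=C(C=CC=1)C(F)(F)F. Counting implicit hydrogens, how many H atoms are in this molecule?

9

Walk through each heavy atom and fill implicit hydrogens from standard valence (C 4, N 3, O 2, S 2, halogen 1):
  atom 1: O, bond orders sum to 1 (valence 2) → 1 H
  atom 2: C, bond orders sum to 4 (valence 4) → 0 H
  atom 3: C, bond orders sum to 3 (valence 4) → 1 H
  atom 4: C, bond orders sum to 3 (valence 4) → 1 H
  atom 5: C, bond orders sum to 3 (valence 4) → 1 H
  atom 6: C, bond orders sum to 4 (valence 4) → 0 H
  atom 7: C, bond orders sum to 3 (valence 4) → 1 H
  atom 8: O, bond orders sum to 2 (valence 2) → 0 H
  atom 9: C, bond orders sum to 4 (valence 4) → 0 H
  atom 10: C, bond orders sum to 4 (valence 4) → 0 H
  atom 11: C, bond orders sum to 3 (valence 4) → 1 H
  atom 12: C, bond orders sum to 4 (valence 4) → 0 H
  atom 13: C, bond orders sum to 3 (valence 4) → 1 H
  atom 14: C, bond orders sum to 3 (valence 4) → 1 H
  atom 15: C, bond orders sum to 3 (valence 4) → 1 H
  atom 16: C, bond orders sum to 4 (valence 4) → 0 H
  atom 17: F (halogen, monovalent) → 0 H
  atom 18: F (halogen, monovalent) → 0 H
  atom 19: F (halogen, monovalent) → 0 H
Total hydrogens: 9.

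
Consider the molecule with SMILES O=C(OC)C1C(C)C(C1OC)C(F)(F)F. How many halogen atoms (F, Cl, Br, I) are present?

3

Halogen atoms appear at heavy-atom positions 13, 14, 15 (3×F).
Other groups present: 1 ester, 1 ether.
Halogen count: 3.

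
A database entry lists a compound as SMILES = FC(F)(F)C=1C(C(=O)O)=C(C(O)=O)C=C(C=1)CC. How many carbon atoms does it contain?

Count every carbon token in the SMILES (each C, including those in ring-closure positions and inside branches).
Carbon count: 11.

11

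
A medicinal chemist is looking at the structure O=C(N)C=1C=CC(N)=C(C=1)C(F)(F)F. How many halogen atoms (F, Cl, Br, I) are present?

Halogen atoms appear at heavy-atom positions 12, 13, 14 (3×F).
Other groups present: 1 amide, 1 primary amine.
Halogen count: 3.

3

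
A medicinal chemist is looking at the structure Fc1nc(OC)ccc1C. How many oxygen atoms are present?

1

Scan the SMILES for O atoms (remember two-letter symbols like Cl and Br are single atoms).
Oxygen count: 1.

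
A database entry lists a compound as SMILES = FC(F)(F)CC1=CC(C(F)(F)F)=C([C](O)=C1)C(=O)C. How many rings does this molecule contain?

In SMILES, each pair of matching ring-closure digits denotes one ring-closing bond; the number of such bonds equals the number of independent rings.
Ring-closure bonds here: 1.

1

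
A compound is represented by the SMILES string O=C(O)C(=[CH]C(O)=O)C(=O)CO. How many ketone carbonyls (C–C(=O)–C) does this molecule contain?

1

The ketone motif appears at heavy-atom position 9 in the SMILES.
Other groups present: 1 alkene, 2 carboxylic acid, 1 hydroxyl.
Ketone count: 1.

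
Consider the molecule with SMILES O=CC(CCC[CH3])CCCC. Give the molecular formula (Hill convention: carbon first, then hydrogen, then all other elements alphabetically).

C10H20O

Walk through each heavy atom and fill implicit hydrogens from standard valence (C 4, N 3, O 2, S 2, halogen 1):
  atom 1: O, bond orders sum to 2 (valence 2) → 0 H
  atom 2: C, bond orders sum to 3 (valence 4) → 1 H
  atom 3: C, bond orders sum to 3 (valence 4) → 1 H
  atom 4: C, bond orders sum to 2 (valence 4) → 2 H
  atom 5: C, bond orders sum to 2 (valence 4) → 2 H
  atom 6: C, bond orders sum to 2 (valence 4) → 2 H
  atom 7: C with explicit H count 3
  atom 8: C, bond orders sum to 2 (valence 4) → 2 H
  atom 9: C, bond orders sum to 2 (valence 4) → 2 H
  atom 10: C, bond orders sum to 2 (valence 4) → 2 H
  atom 11: C, bond orders sum to 1 (valence 4) → 3 H
Totals → C:10, H:20, O:1.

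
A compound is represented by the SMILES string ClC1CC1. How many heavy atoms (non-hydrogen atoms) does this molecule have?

Every atom symbol written in the SMILES (organic subset) is one heavy atom; implicit H are not written.
Heavy atoms by element → C:3, Cl:1.
Total: 4.

4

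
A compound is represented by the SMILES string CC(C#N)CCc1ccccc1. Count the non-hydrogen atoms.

12

Every atom symbol written in the SMILES (organic subset) is one heavy atom; implicit H are not written.
Heavy atoms by element → C:11, N:1.
Total: 12.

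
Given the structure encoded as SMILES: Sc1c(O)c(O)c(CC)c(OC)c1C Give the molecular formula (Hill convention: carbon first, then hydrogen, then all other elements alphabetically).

C10H14O3S

Walk through each heavy atom and fill implicit hydrogens from standard valence (C 4, N 3, O 2, S 2, halogen 1); for lowercase aromatic atoms, an aromatic c carries 1 H when it has two neighbours and 0 H with three, and aromatic n carries 0 H:
  atom 1: S, bond orders sum to 1 (valence 2) → 1 H
  atom 2: aromatic c, 3 neighbours → 0 H
  atom 3: aromatic c, 3 neighbours → 0 H
  atom 4: O, bond orders sum to 1 (valence 2) → 1 H
  atom 5: aromatic c, 3 neighbours → 0 H
  atom 6: O, bond orders sum to 1 (valence 2) → 1 H
  atom 7: aromatic c, 3 neighbours → 0 H
  atom 8: C, bond orders sum to 2 (valence 4) → 2 H
  atom 9: C, bond orders sum to 1 (valence 4) → 3 H
  atom 10: aromatic c, 3 neighbours → 0 H
  atom 11: O, bond orders sum to 2 (valence 2) → 0 H
  atom 12: C, bond orders sum to 1 (valence 4) → 3 H
  atom 13: aromatic c, 3 neighbours → 0 H
  atom 14: C, bond orders sum to 1 (valence 4) → 3 H
Totals → C:10, H:14, O:3, S:1.
In Hill order: C10H14O3S.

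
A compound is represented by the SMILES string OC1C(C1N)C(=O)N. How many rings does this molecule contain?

In SMILES, each pair of matching ring-closure digits denotes one ring-closing bond; the number of such bonds equals the number of independent rings.
Ring-closure bonds here: 1.

1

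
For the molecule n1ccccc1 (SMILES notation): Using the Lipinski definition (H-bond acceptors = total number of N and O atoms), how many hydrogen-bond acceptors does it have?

N atoms: 1; O atoms: 0.
Lipinski HBA = 1 + 0 = 1.

1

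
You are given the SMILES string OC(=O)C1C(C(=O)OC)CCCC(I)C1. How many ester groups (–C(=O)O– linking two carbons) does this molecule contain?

1

The ester motif appears at heavy-atom position 6 in the SMILES.
Other groups present: 1 carboxylic acid.
Ester count: 1.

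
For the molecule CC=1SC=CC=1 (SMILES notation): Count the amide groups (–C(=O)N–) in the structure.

Scan the SMILES for the amide motif — none present.

0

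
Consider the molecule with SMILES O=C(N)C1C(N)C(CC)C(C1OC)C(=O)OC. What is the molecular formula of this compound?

C11H20N2O4

Walk through each heavy atom and fill implicit hydrogens from standard valence (C 4, N 3, O 2, S 2, halogen 1):
  atom 1: O, bond orders sum to 2 (valence 2) → 0 H
  atom 2: C, bond orders sum to 4 (valence 4) → 0 H
  atom 3: N, bond orders sum to 1 (valence 3) → 2 H
  atom 4: C, bond orders sum to 3 (valence 4) → 1 H
  atom 5: C, bond orders sum to 3 (valence 4) → 1 H
  atom 6: N, bond orders sum to 1 (valence 3) → 2 H
  atom 7: C, bond orders sum to 3 (valence 4) → 1 H
  atom 8: C, bond orders sum to 2 (valence 4) → 2 H
  atom 9: C, bond orders sum to 1 (valence 4) → 3 H
  atom 10: C, bond orders sum to 3 (valence 4) → 1 H
  atom 11: C, bond orders sum to 3 (valence 4) → 1 H
  atom 12: O, bond orders sum to 2 (valence 2) → 0 H
  atom 13: C, bond orders sum to 1 (valence 4) → 3 H
  atom 14: C, bond orders sum to 4 (valence 4) → 0 H
  atom 15: O, bond orders sum to 2 (valence 2) → 0 H
  atom 16: O, bond orders sum to 2 (valence 2) → 0 H
  atom 17: C, bond orders sum to 1 (valence 4) → 3 H
Totals → C:11, H:20, N:2, O:4.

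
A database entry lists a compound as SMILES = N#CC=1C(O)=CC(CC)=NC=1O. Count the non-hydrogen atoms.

Every atom symbol written in the SMILES (organic subset) is one heavy atom; implicit H are not written.
Heavy atoms by element → C:8, N:2, O:2.
Total: 12.

12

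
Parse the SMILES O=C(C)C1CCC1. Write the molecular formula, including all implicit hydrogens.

Walk through each heavy atom and fill implicit hydrogens from standard valence (C 4, N 3, O 2, S 2, halogen 1):
  atom 1: O, bond orders sum to 2 (valence 2) → 0 H
  atom 2: C, bond orders sum to 4 (valence 4) → 0 H
  atom 3: C, bond orders sum to 1 (valence 4) → 3 H
  atom 4: C, bond orders sum to 3 (valence 4) → 1 H
  atom 5: C, bond orders sum to 2 (valence 4) → 2 H
  atom 6: C, bond orders sum to 2 (valence 4) → 2 H
  atom 7: C, bond orders sum to 2 (valence 4) → 2 H
Totals → C:6, H:10, O:1.
In Hill order: C6H10O.

C6H10O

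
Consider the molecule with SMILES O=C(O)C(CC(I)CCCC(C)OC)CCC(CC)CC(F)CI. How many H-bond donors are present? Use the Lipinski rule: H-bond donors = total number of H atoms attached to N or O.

Donors: find every N or O and count the H atoms it carries.
  atom 1 (O): bond orders sum to 2 → 0 H
  atom 3 (O): bond orders sum to 1 → 1 H
  atom 13 (O): bond orders sum to 2 → 0 H
Lipinski HBD = 1.

1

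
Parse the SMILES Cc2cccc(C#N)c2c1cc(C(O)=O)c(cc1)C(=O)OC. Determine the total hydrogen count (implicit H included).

13

Walk through each heavy atom and fill implicit hydrogens from standard valence (C 4, N 3, O 2, S 2, halogen 1); for lowercase aromatic atoms, an aromatic c carries 1 H when it has two neighbours and 0 H with three, and aromatic n carries 0 H:
  atom 1: C, bond orders sum to 1 (valence 4) → 3 H
  atom 2: aromatic c, 3 neighbours → 0 H
  atom 3: aromatic c, 2 neighbours → 1 H
  atom 4: aromatic c, 2 neighbours → 1 H
  atom 5: aromatic c, 2 neighbours → 1 H
  atom 6: aromatic c, 3 neighbours → 0 H
  atom 7: C, bond orders sum to 4 (valence 4) → 0 H
  atom 8: N, bond orders sum to 3 (valence 3) → 0 H
  atom 9: aromatic c, 3 neighbours → 0 H
  atom 10: aromatic c, 3 neighbours → 0 H
  atom 11: aromatic c, 2 neighbours → 1 H
  atom 12: aromatic c, 3 neighbours → 0 H
  atom 13: C, bond orders sum to 4 (valence 4) → 0 H
  atom 14: O, bond orders sum to 1 (valence 2) → 1 H
  atom 15: O, bond orders sum to 2 (valence 2) → 0 H
  atom 16: aromatic c, 3 neighbours → 0 H
  atom 17: aromatic c, 2 neighbours → 1 H
  atom 18: aromatic c, 2 neighbours → 1 H
  atom 19: C, bond orders sum to 4 (valence 4) → 0 H
  atom 20: O, bond orders sum to 2 (valence 2) → 0 H
  atom 21: O, bond orders sum to 2 (valence 2) → 0 H
  atom 22: C, bond orders sum to 1 (valence 4) → 3 H
Total hydrogens: 13.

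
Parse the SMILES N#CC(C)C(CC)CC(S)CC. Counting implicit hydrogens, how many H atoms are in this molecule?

19

Walk through each heavy atom and fill implicit hydrogens from standard valence (C 4, N 3, O 2, S 2, halogen 1):
  atom 1: N, bond orders sum to 3 (valence 3) → 0 H
  atom 2: C, bond orders sum to 4 (valence 4) → 0 H
  atom 3: C, bond orders sum to 3 (valence 4) → 1 H
  atom 4: C, bond orders sum to 1 (valence 4) → 3 H
  atom 5: C, bond orders sum to 3 (valence 4) → 1 H
  atom 6: C, bond orders sum to 2 (valence 4) → 2 H
  atom 7: C, bond orders sum to 1 (valence 4) → 3 H
  atom 8: C, bond orders sum to 2 (valence 4) → 2 H
  atom 9: C, bond orders sum to 3 (valence 4) → 1 H
  atom 10: S, bond orders sum to 1 (valence 2) → 1 H
  atom 11: C, bond orders sum to 2 (valence 4) → 2 H
  atom 12: C, bond orders sum to 1 (valence 4) → 3 H
Total hydrogens: 19.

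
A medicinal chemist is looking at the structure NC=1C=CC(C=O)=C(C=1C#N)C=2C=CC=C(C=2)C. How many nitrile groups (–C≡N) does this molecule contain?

The nitrile motif appears at heavy-atom position 10 in the SMILES.
Other groups present: 1 aldehyde, 1 primary amine.
Nitrile count: 1.

1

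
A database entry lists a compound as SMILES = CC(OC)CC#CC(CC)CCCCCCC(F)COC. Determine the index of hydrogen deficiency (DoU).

Molecular formula: C18H33FO2.
DoU = (2C + 2 + N − H − X) / 2, where X is the halogen count and O/S are ignored.
    = (2·18 + 2 + 0 − 33 − 1) / 2 = 4 / 2 = 2.

2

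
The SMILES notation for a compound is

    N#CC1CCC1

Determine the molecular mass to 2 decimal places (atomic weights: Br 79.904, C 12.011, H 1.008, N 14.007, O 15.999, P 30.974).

81.12 g/mol

First, the molecular formula is C5H7N (counting implicit H from valence).
  C: 5 × 12.011 = 60.055
  H: 7 × 1.008 = 7.056
  N: 1 × 14.007 = 14.007
Sum: 5×12.011 + 7×1.008 + 1×14.007 = 81.118 → 81.12 g/mol.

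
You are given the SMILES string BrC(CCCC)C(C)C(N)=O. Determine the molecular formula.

Walk through each heavy atom and fill implicit hydrogens from standard valence (C 4, N 3, O 2, S 2, halogen 1):
  atom 1: Br (halogen, monovalent) → 0 H
  atom 2: C, bond orders sum to 3 (valence 4) → 1 H
  atom 3: C, bond orders sum to 2 (valence 4) → 2 H
  atom 4: C, bond orders sum to 2 (valence 4) → 2 H
  atom 5: C, bond orders sum to 2 (valence 4) → 2 H
  atom 6: C, bond orders sum to 1 (valence 4) → 3 H
  atom 7: C, bond orders sum to 3 (valence 4) → 1 H
  atom 8: C, bond orders sum to 1 (valence 4) → 3 H
  atom 9: C, bond orders sum to 4 (valence 4) → 0 H
  atom 10: N, bond orders sum to 1 (valence 3) → 2 H
  atom 11: O, bond orders sum to 2 (valence 2) → 0 H
Totals → C:8, H:16, Br:1, N:1, O:1.

C8H16BrNO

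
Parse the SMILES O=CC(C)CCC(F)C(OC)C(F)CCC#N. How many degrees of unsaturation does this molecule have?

3

Degree of unsaturation = (number of rings) + (number of π bonds).
Ring closures in the SMILES: 0.
π bonds: 1 double bond (each 1 DoU), 1 triple bond (each 2 DoU) → 3 DoU from unsaturation.
Total DoU = 0 + 3 = 3.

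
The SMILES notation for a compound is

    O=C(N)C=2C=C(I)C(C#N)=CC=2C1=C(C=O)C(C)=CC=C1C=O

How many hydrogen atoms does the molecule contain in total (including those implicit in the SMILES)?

Walk through each heavy atom and fill implicit hydrogens from standard valence (C 4, N 3, O 2, S 2, halogen 1):
  atom 1: O, bond orders sum to 2 (valence 2) → 0 H
  atom 2: C, bond orders sum to 4 (valence 4) → 0 H
  atom 3: N, bond orders sum to 1 (valence 3) → 2 H
  atom 4: C, bond orders sum to 4 (valence 4) → 0 H
  atom 5: C, bond orders sum to 3 (valence 4) → 1 H
  atom 6: C, bond orders sum to 4 (valence 4) → 0 H
  atom 7: I (halogen, monovalent) → 0 H
  atom 8: C, bond orders sum to 4 (valence 4) → 0 H
  atom 9: C, bond orders sum to 4 (valence 4) → 0 H
  atom 10: N, bond orders sum to 3 (valence 3) → 0 H
  atom 11: C, bond orders sum to 3 (valence 4) → 1 H
  atom 12: C, bond orders sum to 4 (valence 4) → 0 H
  atom 13: C, bond orders sum to 4 (valence 4) → 0 H
  atom 14: C, bond orders sum to 4 (valence 4) → 0 H
  atom 15: C, bond orders sum to 3 (valence 4) → 1 H
  atom 16: O, bond orders sum to 2 (valence 2) → 0 H
  atom 17: C, bond orders sum to 4 (valence 4) → 0 H
  atom 18: C, bond orders sum to 1 (valence 4) → 3 H
  atom 19: C, bond orders sum to 3 (valence 4) → 1 H
  atom 20: C, bond orders sum to 3 (valence 4) → 1 H
  atom 21: C, bond orders sum to 4 (valence 4) → 0 H
  atom 22: C, bond orders sum to 3 (valence 4) → 1 H
  atom 23: O, bond orders sum to 2 (valence 2) → 0 H
Total hydrogens: 11.

11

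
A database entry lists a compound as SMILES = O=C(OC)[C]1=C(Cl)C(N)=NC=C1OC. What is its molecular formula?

C8H9ClN2O3

Walk through each heavy atom and fill implicit hydrogens from standard valence (C 4, N 3, O 2, S 2, halogen 1):
  atom 1: O, bond orders sum to 2 (valence 2) → 0 H
  atom 2: C, bond orders sum to 4 (valence 4) → 0 H
  atom 3: O, bond orders sum to 2 (valence 2) → 0 H
  atom 4: C, bond orders sum to 1 (valence 4) → 3 H
  atom 5: C with explicit H count 0
  atom 6: C, bond orders sum to 4 (valence 4) → 0 H
  atom 7: Cl (halogen, monovalent) → 0 H
  atom 8: C, bond orders sum to 4 (valence 4) → 0 H
  atom 9: N, bond orders sum to 1 (valence 3) → 2 H
  atom 10: N, bond orders sum to 3 (valence 3) → 0 H
  atom 11: C, bond orders sum to 3 (valence 4) → 1 H
  atom 12: C, bond orders sum to 4 (valence 4) → 0 H
  atom 13: O, bond orders sum to 2 (valence 2) → 0 H
  atom 14: C, bond orders sum to 1 (valence 4) → 3 H
Totals → C:8, H:9, Cl:1, N:2, O:3.
In Hill order: C8H9ClN2O3.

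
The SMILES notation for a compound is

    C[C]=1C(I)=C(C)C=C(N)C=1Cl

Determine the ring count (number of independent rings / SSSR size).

1

In SMILES, each pair of matching ring-closure digits denotes one ring-closing bond; the number of such bonds equals the number of independent rings.
Ring-closure bonds here: 1.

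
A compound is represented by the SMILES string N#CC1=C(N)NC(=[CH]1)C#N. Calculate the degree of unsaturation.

7

Degree of unsaturation = (number of rings) + (number of π bonds).
Ring closures in the SMILES: 1.
π bonds: 2 double bonds (each 1 DoU), 2 triple bonds (each 2 DoU) → 6 DoU from unsaturation.
Total DoU = 1 + 6 = 7.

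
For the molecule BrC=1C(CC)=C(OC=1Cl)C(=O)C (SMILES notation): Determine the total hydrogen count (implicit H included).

8

Walk through each heavy atom and fill implicit hydrogens from standard valence (C 4, N 3, O 2, S 2, halogen 1):
  atom 1: Br (halogen, monovalent) → 0 H
  atom 2: C, bond orders sum to 4 (valence 4) → 0 H
  atom 3: C, bond orders sum to 4 (valence 4) → 0 H
  atom 4: C, bond orders sum to 2 (valence 4) → 2 H
  atom 5: C, bond orders sum to 1 (valence 4) → 3 H
  atom 6: C, bond orders sum to 4 (valence 4) → 0 H
  atom 7: O, bond orders sum to 2 (valence 2) → 0 H
  atom 8: C, bond orders sum to 4 (valence 4) → 0 H
  atom 9: Cl (halogen, monovalent) → 0 H
  atom 10: C, bond orders sum to 4 (valence 4) → 0 H
  atom 11: O, bond orders sum to 2 (valence 2) → 0 H
  atom 12: C, bond orders sum to 1 (valence 4) → 3 H
Total hydrogens: 8.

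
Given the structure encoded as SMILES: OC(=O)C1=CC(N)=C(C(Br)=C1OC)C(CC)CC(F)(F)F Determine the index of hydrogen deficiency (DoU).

Molecular formula: C13H15BrF3NO3.
DoU = (2C + 2 + N − H − X) / 2, where X is the halogen count and O/S are ignored.
    = (2·13 + 2 + 1 − 15 − 4) / 2 = 10 / 2 = 5.

5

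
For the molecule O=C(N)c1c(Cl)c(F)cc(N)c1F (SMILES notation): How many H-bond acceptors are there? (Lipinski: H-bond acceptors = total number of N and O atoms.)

3

N atoms: 2; O atoms: 1.
Lipinski HBA = 2 + 1 = 3.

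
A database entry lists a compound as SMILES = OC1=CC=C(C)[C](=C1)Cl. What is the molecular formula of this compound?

Walk through each heavy atom and fill implicit hydrogens from standard valence (C 4, N 3, O 2, S 2, halogen 1):
  atom 1: O, bond orders sum to 1 (valence 2) → 1 H
  atom 2: C, bond orders sum to 4 (valence 4) → 0 H
  atom 3: C, bond orders sum to 3 (valence 4) → 1 H
  atom 4: C, bond orders sum to 3 (valence 4) → 1 H
  atom 5: C, bond orders sum to 4 (valence 4) → 0 H
  atom 6: C, bond orders sum to 1 (valence 4) → 3 H
  atom 7: C with explicit H count 0
  atom 8: C, bond orders sum to 3 (valence 4) → 1 H
  atom 9: Cl (halogen, monovalent) → 0 H
Totals → C:7, H:7, Cl:1, O:1.
In Hill order: C7H7ClO.

C7H7ClO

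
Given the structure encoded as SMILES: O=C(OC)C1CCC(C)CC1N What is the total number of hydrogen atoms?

17

Walk through each heavy atom and fill implicit hydrogens from standard valence (C 4, N 3, O 2, S 2, halogen 1):
  atom 1: O, bond orders sum to 2 (valence 2) → 0 H
  atom 2: C, bond orders sum to 4 (valence 4) → 0 H
  atom 3: O, bond orders sum to 2 (valence 2) → 0 H
  atom 4: C, bond orders sum to 1 (valence 4) → 3 H
  atom 5: C, bond orders sum to 3 (valence 4) → 1 H
  atom 6: C, bond orders sum to 2 (valence 4) → 2 H
  atom 7: C, bond orders sum to 2 (valence 4) → 2 H
  atom 8: C, bond orders sum to 3 (valence 4) → 1 H
  atom 9: C, bond orders sum to 1 (valence 4) → 3 H
  atom 10: C, bond orders sum to 2 (valence 4) → 2 H
  atom 11: C, bond orders sum to 3 (valence 4) → 1 H
  atom 12: N, bond orders sum to 1 (valence 3) → 2 H
Total hydrogens: 17.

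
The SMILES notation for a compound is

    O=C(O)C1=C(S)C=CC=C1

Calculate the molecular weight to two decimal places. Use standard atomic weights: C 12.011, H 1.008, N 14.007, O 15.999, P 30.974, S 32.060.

First, the molecular formula is C7H6O2S (counting implicit H from valence).
  C: 7 × 12.011 = 84.077
  H: 6 × 1.008 = 6.048
  O: 2 × 15.999 = 31.998
  S: 1 × 32.060 = 32.060
Sum: 7×12.011 + 6×1.008 + 2×15.999 + 1×32.060 = 154.183 → 154.18 g/mol.

154.18 g/mol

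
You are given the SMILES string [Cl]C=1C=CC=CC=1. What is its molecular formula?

Walk through each heavy atom and fill implicit hydrogens from standard valence (C 4, N 3, O 2, S 2, halogen 1):
  atom 1: Cl with explicit H count 0
  atom 2: C, bond orders sum to 4 (valence 4) → 0 H
  atom 3: C, bond orders sum to 3 (valence 4) → 1 H
  atom 4: C, bond orders sum to 3 (valence 4) → 1 H
  atom 5: C, bond orders sum to 3 (valence 4) → 1 H
  atom 6: C, bond orders sum to 3 (valence 4) → 1 H
  atom 7: C, bond orders sum to 3 (valence 4) → 1 H
Totals → C:6, H:5, Cl:1.

C6H5Cl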